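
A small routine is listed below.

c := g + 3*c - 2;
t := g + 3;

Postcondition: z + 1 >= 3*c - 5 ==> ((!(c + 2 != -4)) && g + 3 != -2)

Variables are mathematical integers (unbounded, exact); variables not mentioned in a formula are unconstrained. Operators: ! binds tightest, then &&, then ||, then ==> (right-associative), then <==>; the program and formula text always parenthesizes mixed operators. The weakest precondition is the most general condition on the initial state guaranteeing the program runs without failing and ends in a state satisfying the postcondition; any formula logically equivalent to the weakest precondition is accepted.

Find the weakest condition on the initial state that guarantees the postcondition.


Working backward. After the program, the postcondition z + 1 >= 3*c - 5 ==> ((!(c + 2 != -4)) && g + 3 != -2) must hold; in canonical form it is z >= 3*c - 6 ==> ((!(c != -6)) && g != -5).
Before t := g + 3: z >= 3*c - 6 ==> ((!(c != -6)) && g != -5)
Before c := g + 3*c - 2: z >= 9*c + 3*g - 12 ==> ((!(3*c + g != -4)) && g != -5)
Answer: WP = z >= 9*c + 3*g - 12 ==> ((!(3*c + g != -4)) && g != -5)


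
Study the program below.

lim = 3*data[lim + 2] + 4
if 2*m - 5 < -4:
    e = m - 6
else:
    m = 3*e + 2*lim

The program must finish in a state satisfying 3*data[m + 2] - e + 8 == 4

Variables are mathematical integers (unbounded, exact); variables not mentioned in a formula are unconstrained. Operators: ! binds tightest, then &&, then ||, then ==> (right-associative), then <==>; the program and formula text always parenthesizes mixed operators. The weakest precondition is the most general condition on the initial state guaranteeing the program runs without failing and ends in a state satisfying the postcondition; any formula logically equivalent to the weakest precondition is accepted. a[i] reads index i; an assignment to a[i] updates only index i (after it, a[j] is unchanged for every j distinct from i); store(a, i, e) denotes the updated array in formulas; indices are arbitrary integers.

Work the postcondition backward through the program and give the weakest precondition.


Working backward. After the program, the postcondition 3*data[m + 2] - e + 8 == 4 must hold; in canonical form it is 3*data[m + 2] == e - 4.
Then branch requires 3*data[m + 2] == m - 10; else branch requires 3*data[3*e + 2*lim + 2] == e - 4.
Before the if: (2*m < 1 ==> 3*data[m + 2] == m - 10) && ((!(2*m < 1)) ==> 3*data[3*e + 2*lim + 2] == e - 4)
Before lim := 3*data[lim + 2] + 4: (2*m < 1 ==> 3*data[m + 2] == m - 10) && ((!(2*m < 1)) ==> 3*data[6*data[lim + 2] + 3*e + 10] == e - 4)
Answer: WP = (2*m < 1 ==> 3*data[m + 2] == m - 10) && ((!(2*m < 1)) ==> 3*data[6*data[lim + 2] + 3*e + 10] == e - 4)


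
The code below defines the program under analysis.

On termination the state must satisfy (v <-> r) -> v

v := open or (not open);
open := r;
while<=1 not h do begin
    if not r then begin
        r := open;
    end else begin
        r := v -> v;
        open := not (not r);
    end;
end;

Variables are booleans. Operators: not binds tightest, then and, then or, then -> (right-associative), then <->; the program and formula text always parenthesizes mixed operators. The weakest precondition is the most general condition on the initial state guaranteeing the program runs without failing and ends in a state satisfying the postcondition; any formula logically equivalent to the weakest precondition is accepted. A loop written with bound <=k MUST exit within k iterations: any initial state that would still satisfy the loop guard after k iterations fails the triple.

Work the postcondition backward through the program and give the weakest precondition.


Working backward. After the program, (v <-> r) -> v must hold.
Before the loop (bound <=1), unroll the exhaustion recursion (WP_0 = exit-now case; WP_j = one more guarded iteration, up to j = 1):
  WP_0: h and ((v <-> r) -> v)
  WP_1: ((not h) -> (((not r) -> (h and ((v <-> open) -> v))) and (r -> h))) and (h -> ((v <-> r) -> v))
So before the loop: ((not h) -> (((not r) -> (h and ((v <-> open) -> v))) and (r -> h))) and (h -> ((v <-> r) -> v))
Before open := r: ((not h) -> (((not r) -> (h and ((v <-> r) -> v))) and (r -> h))) and (h -> ((v <-> r) -> v))
Before v := open or (not open): (not h) -> (((not r) -> h) and (r -> h))
Answer: WP = (not h) -> (((not r) -> h) and (r -> h))


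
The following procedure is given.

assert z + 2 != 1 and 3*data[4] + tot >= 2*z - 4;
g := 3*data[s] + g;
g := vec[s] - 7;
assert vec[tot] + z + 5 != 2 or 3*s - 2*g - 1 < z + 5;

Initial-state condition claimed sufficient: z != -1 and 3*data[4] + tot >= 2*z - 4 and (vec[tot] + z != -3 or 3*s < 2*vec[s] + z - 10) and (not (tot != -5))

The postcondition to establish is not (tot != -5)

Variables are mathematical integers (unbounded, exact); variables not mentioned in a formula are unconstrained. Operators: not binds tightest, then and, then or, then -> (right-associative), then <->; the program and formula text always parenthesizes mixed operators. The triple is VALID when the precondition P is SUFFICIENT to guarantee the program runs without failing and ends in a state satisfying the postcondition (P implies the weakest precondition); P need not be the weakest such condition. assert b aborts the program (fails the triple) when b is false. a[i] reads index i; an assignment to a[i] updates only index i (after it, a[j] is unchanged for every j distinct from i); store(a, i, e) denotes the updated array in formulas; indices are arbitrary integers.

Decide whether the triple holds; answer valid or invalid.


Working backward. After the program, not (tot != -5) must hold.
Before assert vec[tot] + z + 5 != 2 or 3*s - 2*g - 1 < z + 5: (vec[tot] + z != -3 or 3*s < 2*g + z + 6) and (not (tot != -5))
Before g := vec[s] - 7: (vec[tot] + z != -3 or 3*s < 2*vec[s] + z - 8) and (not (tot != -5))
Before g := 3*data[s] + g: (vec[tot] + z != -3 or 3*s < 2*vec[s] + z - 8) and (not (tot != -5))
Before assert z + 2 != 1 and 3*data[4] + tot >= 2*z - 4: z != -1 and 3*data[4] + tot >= 2*z - 4 and (vec[tot] + z != -3 or 3*s < 2*vec[s] + z - 8) and (not (tot != -5))
The weakest precondition is z != -1 and 3*data[4] + tot >= 2*z - 4 and (vec[tot] + z != -3 or 3*s < 2*vec[s] + z - 8) and (not (tot != -5)).
Check whether z != -1 and 3*data[4] + tot >= 2*z - 4 and (vec[tot] + z != -3 or 3*s < 2*vec[s] + z - 10) and (not (tot != -5)) implies it.
Every state satisfying the precondition satisfies the weakest precondition: the implication holds.
Answer: valid


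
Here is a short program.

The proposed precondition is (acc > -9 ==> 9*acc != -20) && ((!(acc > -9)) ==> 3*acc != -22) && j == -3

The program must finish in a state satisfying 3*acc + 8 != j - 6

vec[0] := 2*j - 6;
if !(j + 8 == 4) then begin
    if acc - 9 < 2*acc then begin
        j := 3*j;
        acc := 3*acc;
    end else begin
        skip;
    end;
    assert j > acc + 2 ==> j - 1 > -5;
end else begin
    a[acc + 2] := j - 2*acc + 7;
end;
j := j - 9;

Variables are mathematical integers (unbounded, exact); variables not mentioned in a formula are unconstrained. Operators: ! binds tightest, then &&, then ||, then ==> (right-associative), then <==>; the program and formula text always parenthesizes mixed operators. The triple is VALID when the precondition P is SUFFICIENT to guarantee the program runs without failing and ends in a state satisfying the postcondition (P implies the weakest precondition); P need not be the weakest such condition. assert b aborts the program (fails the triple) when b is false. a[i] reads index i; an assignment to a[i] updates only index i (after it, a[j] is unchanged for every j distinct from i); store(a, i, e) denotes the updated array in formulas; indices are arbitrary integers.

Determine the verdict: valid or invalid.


Working backward. After the program, the postcondition 3*acc + 8 != j - 6 must hold; in canonical form it is 3*acc != j - 14.
Before j := j - 9: 3*acc != j - 23
Then branch requires (acc > -9 ==> ((3*j > 3*acc + 2 ==> 3*j > -4) && 9*acc != 3*j - 23)) && ((!(acc > -9)) ==> ((j > acc + 2 ==> j > -4) && 3*acc != j - 23)); else branch requires 3*acc != j - 23.
Before the if: ((!(j == -4)) ==> ((acc > -9 ==> ((3*j > 3*acc + 2 ==> 3*j > -4) && 9*acc != 3*j - 23)) && ((!(acc > -9)) ==> ((j > acc + 2 ==> j > -4) && 3*acc != j - 23)))) && (j == -4 ==> 3*acc != j - 23)
Before vec[0] := 2*j - 6: ((!(j == -4)) ==> ((acc > -9 ==> ((3*j > 3*acc + 2 ==> 3*j > -4) && 9*acc != 3*j - 23)) && ((!(acc > -9)) ==> ((j > acc + 2 ==> j > -4) && 3*acc != j - 23)))) && (j == -4 ==> 3*acc != j - 23)
The weakest precondition is ((!(j == -4)) ==> ((acc > -9 ==> ((3*j > 3*acc + 2 ==> 3*j > -4) && 9*acc != 3*j - 23)) && ((!(acc > -9)) ==> ((j > acc + 2 ==> j > -4) && 3*acc != j - 23)))) && (j == -4 ==> 3*acc != j - 23).
Check whether (acc > -9 ==> 9*acc != -20) && ((!(acc > -9)) ==> 3*acc != -22) && j == -3 implies it.
Countermodel: at the initial state acc = -8, j = -3, the precondition holds but the weakest precondition fails.
Answer: invalid


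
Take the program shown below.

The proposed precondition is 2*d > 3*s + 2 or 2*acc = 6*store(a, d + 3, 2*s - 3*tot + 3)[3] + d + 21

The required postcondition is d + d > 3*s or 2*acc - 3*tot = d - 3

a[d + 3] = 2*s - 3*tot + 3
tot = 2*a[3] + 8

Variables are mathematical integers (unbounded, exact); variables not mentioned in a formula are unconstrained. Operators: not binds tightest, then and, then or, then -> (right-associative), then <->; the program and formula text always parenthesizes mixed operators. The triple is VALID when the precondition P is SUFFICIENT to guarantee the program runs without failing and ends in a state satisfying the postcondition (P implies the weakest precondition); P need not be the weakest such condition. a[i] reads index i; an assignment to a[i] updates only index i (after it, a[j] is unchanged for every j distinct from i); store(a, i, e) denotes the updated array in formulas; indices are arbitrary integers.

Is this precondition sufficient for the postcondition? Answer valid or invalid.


Working backward. After the program, the postcondition d + d > 3*s or 2*acc - 3*tot = d - 3 must hold; in canonical form it is 2*d > 3*s or 2*acc = d + 3*tot - 3.
Before tot := 2*a[3] + 8: 2*d > 3*s or 2*acc = 6*a[3] + d + 21
Before a[d + 3] := 2*s - 3*tot + 3: 2*d > 3*s or 2*acc = 6*store(a, d + 3, 2*s - 3*tot + 3)[3] + d + 21
The weakest precondition is 2*d > 3*s or 2*acc = 6*store(a, d + 3, 2*s - 3*tot + 3)[3] + d + 21.
Check whether 2*d > 3*s + 2 or 2*acc = 6*store(a, d + 3, 2*s - 3*tot + 3)[3] + d + 21 implies it.
Every state satisfying the precondition satisfies the weakest precondition: the implication holds.
Answer: valid


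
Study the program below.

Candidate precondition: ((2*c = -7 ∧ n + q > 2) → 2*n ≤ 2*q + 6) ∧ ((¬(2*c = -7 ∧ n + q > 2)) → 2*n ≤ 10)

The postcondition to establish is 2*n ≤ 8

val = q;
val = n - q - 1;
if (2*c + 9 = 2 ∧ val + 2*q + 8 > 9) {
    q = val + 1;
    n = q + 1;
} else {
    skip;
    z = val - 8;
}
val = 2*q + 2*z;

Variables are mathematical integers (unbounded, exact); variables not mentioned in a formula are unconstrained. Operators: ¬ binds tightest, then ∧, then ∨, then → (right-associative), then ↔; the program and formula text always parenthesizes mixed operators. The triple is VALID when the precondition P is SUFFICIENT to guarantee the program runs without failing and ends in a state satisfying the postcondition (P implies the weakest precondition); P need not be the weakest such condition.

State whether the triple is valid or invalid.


Working backward. After the program, 2*n ≤ 8 must hold.
Before val := 2*q + 2*z: 2*n ≤ 8
Then branch requires 2*val ≤ 4; else branch requires 2*n ≤ 8.
Before the if: ((2*c = -7 ∧ 2*q + val > 1) → 2*val ≤ 4) ∧ ((¬(2*c = -7 ∧ 2*q + val > 1)) → 2*n ≤ 8)
Before val := n - q - 1: ((2*c = -7 ∧ n + q > 2) → 2*n ≤ 2*q + 6) ∧ ((¬(2*c = -7 ∧ n + q > 2)) → 2*n ≤ 8)
Before val := q: ((2*c = -7 ∧ n + q > 2) → 2*n ≤ 2*q + 6) ∧ ((¬(2*c = -7 ∧ n + q > 2)) → 2*n ≤ 8)
The weakest precondition is ((2*c = -7 ∧ n + q > 2) → 2*n ≤ 2*q + 6) ∧ ((¬(2*c = -7 ∧ n + q > 2)) → 2*n ≤ 8).
Check whether ((2*c = -7 ∧ n + q > 2) → 2*n ≤ 2*q + 6) ∧ ((¬(2*c = -7 ∧ n + q > 2)) → 2*n ≤ 10) implies it.
Countermodel: at the initial state c = 0, n = 5, q = 0, the precondition holds but the weakest precondition fails.
Answer: invalid


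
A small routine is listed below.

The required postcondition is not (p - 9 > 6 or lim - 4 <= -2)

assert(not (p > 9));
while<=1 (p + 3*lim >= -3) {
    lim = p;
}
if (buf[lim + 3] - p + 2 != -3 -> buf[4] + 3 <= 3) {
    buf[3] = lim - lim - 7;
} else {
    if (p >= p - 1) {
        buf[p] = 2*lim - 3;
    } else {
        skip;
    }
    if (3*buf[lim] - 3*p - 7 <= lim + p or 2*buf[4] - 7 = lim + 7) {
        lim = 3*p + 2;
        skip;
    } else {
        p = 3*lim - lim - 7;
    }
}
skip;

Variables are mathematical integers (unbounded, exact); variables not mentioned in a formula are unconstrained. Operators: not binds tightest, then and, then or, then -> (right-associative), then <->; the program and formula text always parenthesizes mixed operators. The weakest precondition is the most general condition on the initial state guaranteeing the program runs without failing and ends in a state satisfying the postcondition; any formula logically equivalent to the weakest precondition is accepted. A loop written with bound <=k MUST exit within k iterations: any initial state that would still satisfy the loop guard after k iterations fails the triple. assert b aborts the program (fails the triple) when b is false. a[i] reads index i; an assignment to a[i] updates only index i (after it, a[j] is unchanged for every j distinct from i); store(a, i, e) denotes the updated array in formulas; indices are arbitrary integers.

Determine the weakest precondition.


Working backward. After the program, the postcondition not (p - 9 > 6 or lim - 4 <= -2) must hold; in canonical form it is not (p > 15 or lim <= 2).
Before skip: not (p > 15 or lim <= 2)
Then branch requires not (p > 15 or lim <= 2); else branch requires ((3*store(buf, p, 2*lim - 3)[lim] <= lim + 4*p + 7 or 2*store(buf, p, 2*lim - 3)[4] = lim + 14) -> (not (p > 15 or 3*p <= 0))) and ((not (3*store(buf, p, 2*lim - 3)[lim] <= lim + 4*p + 7 or 2*store(buf, p, 2*lim - 3)[4] = lim + 14)) -> (not (2*lim > 22 or lim <= 2))).
Before the if: ((buf[lim + 3] != p - 5 -> buf[4] <= 0) -> (not (p > 15 or lim <= 2))) and ((not (buf[lim + 3] != p - 5 -> buf[4] <= 0)) -> (((3*store(buf, p, 2*lim - 3)[lim] <= lim + 4*p + 7 or 2*store(buf, p, 2*lim - 3)[4] = lim + 14) -> (not (p > 15 or 3*p <= 0))) and ((not (3*store(buf, p, 2*lim - 3)[lim] <= lim + 4*p + 7 or 2*store(buf, p, 2*lim - 3)[4] = lim + 14)) -> (not (2*lim > 22 or lim <= 2)))))
Before the loop (bound <=1), unroll the exhaustion recursion (WP_0 = exit-now case; WP_j = one more guarded iteration, up to j = 1):
  WP_0: (not (3*lim + p >= -3)) and ((buf[lim + 3] != p - 5 -> buf[4] <= 0) -> (not (p > 15 or lim <= 2))) and ((not (buf[lim + 3] != p - 5 -> buf[4] <= 0)) -> (((3*store(buf, p, 2*lim - 3)[lim] <= lim + 4*p + 7 or 2*store(buf, p, 2*lim - 3)[4] = lim + 14) -> (not (p > 15 or 3*p <= 0))) and ((not (3*store(buf, p, 2*lim - 3)[lim] <= lim + 4*p + 7 or 2*store(buf, p, 2*lim - 3)[4] = lim + 14)) -> (not (2*lim > 22 or lim <= 2)))))
  WP_1: (3*lim + p >= -3 -> ((not (4*p >= -3)) and ((buf[p + 3] != p - 5 -> buf[4] <= 0) -> (not (p > 15 or p <= 2))) and ((not (buf[p + 3] != p - 5 -> buf[4] <= 0)) -> (((3*store(buf, p, 2*p - 3)[p] <= 5*p + 7 or 2*store(buf, p, 2*p - 3)[4] = p + 14) -> (not (p > 15 or 3*p <= 0))) and ((not (3*store(buf, p, 2*p - 3)[p] <= 5*p + 7 or 2*store(buf, p, 2*p - 3)[4] = p + 14)) -> (not (2*p > 22 or p <= 2))))))) and ((not (3*lim + p >= -3)) -> (((buf[lim + 3] != p - 5 -> buf[4] <= 0) -> (not (p > 15 or lim <= 2))) and ((not (buf[lim + 3] != p - 5 -> buf[4] <= 0)) -> (((3*store(buf, p, 2*lim - 3)[lim] <= lim + 4*p + 7 or 2*store(buf, p, 2*lim - 3)[4] = lim + 14) -> (not (p > 15 or 3*p <= 0))) and ((not (3*store(buf, p, 2*lim - 3)[lim] <= lim + 4*p + 7 or 2*store(buf, p, 2*lim - 3)[4] = lim + 14)) -> (not (2*lim > 22 or lim <= 2)))))))
So before the loop: (3*lim + p >= -3 -> ((not (4*p >= -3)) and ((buf[p + 3] != p - 5 -> buf[4] <= 0) -> (not (p > 15 or p <= 2))) and ((not (buf[p + 3] != p - 5 -> buf[4] <= 0)) -> (((3*store(buf, p, 2*p - 3)[p] <= 5*p + 7 or 2*store(buf, p, 2*p - 3)[4] = p + 14) -> (not (p > 15 or 3*p <= 0))) and ((not (3*store(buf, p, 2*p - 3)[p] <= 5*p + 7 or 2*store(buf, p, 2*p - 3)[4] = p + 14)) -> (not (2*p > 22 or p <= 2))))))) and ((not (3*lim + p >= -3)) -> (((buf[lim + 3] != p - 5 -> buf[4] <= 0) -> (not (p > 15 or lim <= 2))) and ((not (buf[lim + 3] != p - 5 -> buf[4] <= 0)) -> (((3*store(buf, p, 2*lim - 3)[lim] <= lim + 4*p + 7 or 2*store(buf, p, 2*lim - 3)[4] = lim + 14) -> (not (p > 15 or 3*p <= 0))) and ((not (3*store(buf, p, 2*lim - 3)[lim] <= lim + 4*p + 7 or 2*store(buf, p, 2*lim - 3)[4] = lim + 14)) -> (not (2*lim > 22 or lim <= 2)))))))
Before assert not (p > 9): (not (p > 9)) and (3*lim + p >= -3 -> ((not (4*p >= -3)) and ((buf[p + 3] != p - 5 -> buf[4] <= 0) -> (not (p > 15 or p <= 2))) and ((not (buf[p + 3] != p - 5 -> buf[4] <= 0)) -> (((3*store(buf, p, 2*p - 3)[p] <= 5*p + 7 or 2*store(buf, p, 2*p - 3)[4] = p + 14) -> (not (p > 15 or 3*p <= 0))) and ((not (3*store(buf, p, 2*p - 3)[p] <= 5*p + 7 or 2*store(buf, p, 2*p - 3)[4] = p + 14)) -> (not (2*p > 22 or p <= 2))))))) and ((not (3*lim + p >= -3)) -> (((buf[lim + 3] != p - 5 -> buf[4] <= 0) -> (not (p > 15 or lim <= 2))) and ((not (buf[lim + 3] != p - 5 -> buf[4] <= 0)) -> (((3*store(buf, p, 2*lim - 3)[lim] <= lim + 4*p + 7 or 2*store(buf, p, 2*lim - 3)[4] = lim + 14) -> (not (p > 15 or 3*p <= 0))) and ((not (3*store(buf, p, 2*lim - 3)[lim] <= lim + 4*p + 7 or 2*store(buf, p, 2*lim - 3)[4] = lim + 14)) -> (not (2*lim > 22 or lim <= 2)))))))
Answer: WP = (not (p > 9)) and (3*lim + p >= -3 -> ((not (4*p >= -3)) and ((buf[p + 3] != p - 5 -> buf[4] <= 0) -> (not (p > 15 or p <= 2))) and ((not (buf[p + 3] != p - 5 -> buf[4] <= 0)) -> (((3*store(buf, p, 2*p - 3)[p] <= 5*p + 7 or 2*store(buf, p, 2*p - 3)[4] = p + 14) -> (not (p > 15 or 3*p <= 0))) and ((not (3*store(buf, p, 2*p - 3)[p] <= 5*p + 7 or 2*store(buf, p, 2*p - 3)[4] = p + 14)) -> (not (2*p > 22 or p <= 2))))))) and ((not (3*lim + p >= -3)) -> (((buf[lim + 3] != p - 5 -> buf[4] <= 0) -> (not (p > 15 or lim <= 2))) and ((not (buf[lim + 3] != p - 5 -> buf[4] <= 0)) -> (((3*store(buf, p, 2*lim - 3)[lim] <= lim + 4*p + 7 or 2*store(buf, p, 2*lim - 3)[4] = lim + 14) -> (not (p > 15 or 3*p <= 0))) and ((not (3*store(buf, p, 2*lim - 3)[lim] <= lim + 4*p + 7 or 2*store(buf, p, 2*lim - 3)[4] = lim + 14)) -> (not (2*lim > 22 or lim <= 2)))))))


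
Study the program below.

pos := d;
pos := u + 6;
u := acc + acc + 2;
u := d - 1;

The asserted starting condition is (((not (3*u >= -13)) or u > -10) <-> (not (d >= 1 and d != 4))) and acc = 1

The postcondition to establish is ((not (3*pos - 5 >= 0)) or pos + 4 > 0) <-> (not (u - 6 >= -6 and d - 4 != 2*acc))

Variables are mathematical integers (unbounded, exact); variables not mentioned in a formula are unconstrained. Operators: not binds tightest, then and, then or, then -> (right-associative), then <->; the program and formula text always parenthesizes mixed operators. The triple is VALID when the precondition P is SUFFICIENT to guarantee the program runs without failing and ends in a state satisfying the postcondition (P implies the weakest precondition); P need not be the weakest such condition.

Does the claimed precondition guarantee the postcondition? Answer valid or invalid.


Working backward. After the program, the postcondition ((not (3*pos - 5 >= 0)) or pos + 4 > 0) <-> (not (u - 6 >= -6 and d - 4 != 2*acc)) must hold; in canonical form it is ((not (3*pos >= 5)) or pos > -4) <-> (not (u >= 0 and d != 2*acc + 4)).
Before u := d - 1: ((not (3*pos >= 5)) or pos > -4) <-> (not (d >= 1 and d != 2*acc + 4))
Before u := acc + acc + 2: ((not (3*pos >= 5)) or pos > -4) <-> (not (d >= 1 and d != 2*acc + 4))
Before pos := u + 6: ((not (3*u >= -13)) or u > -10) <-> (not (d >= 1 and d != 2*acc + 4))
Before pos := d: ((not (3*u >= -13)) or u > -10) <-> (not (d >= 1 and d != 2*acc + 4))
The weakest precondition is ((not (3*u >= -13)) or u > -10) <-> (not (d >= 1 and d != 2*acc + 4)).
Check whether (((not (3*u >= -13)) or u > -10) <-> (not (d >= 1 and d != 4))) and acc = 1 implies it.
Countermodel: at the initial state acc = 1, d = 4, u = -5, the precondition holds but the weakest precondition fails.
Answer: invalid


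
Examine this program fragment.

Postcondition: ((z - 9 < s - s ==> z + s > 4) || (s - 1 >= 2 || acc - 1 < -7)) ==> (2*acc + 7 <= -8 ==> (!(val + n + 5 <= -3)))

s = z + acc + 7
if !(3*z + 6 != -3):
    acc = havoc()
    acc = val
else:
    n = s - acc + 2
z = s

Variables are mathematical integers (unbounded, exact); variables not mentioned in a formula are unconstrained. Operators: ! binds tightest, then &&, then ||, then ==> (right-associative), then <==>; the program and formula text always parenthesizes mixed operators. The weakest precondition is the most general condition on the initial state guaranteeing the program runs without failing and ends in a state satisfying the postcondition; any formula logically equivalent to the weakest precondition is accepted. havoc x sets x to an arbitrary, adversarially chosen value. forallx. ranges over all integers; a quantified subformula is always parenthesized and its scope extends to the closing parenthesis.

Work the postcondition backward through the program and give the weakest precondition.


Working backward. After the program, the postcondition ((z - 9 < s - s ==> z + s > 4) || (s - 1 >= 2 || acc - 1 < -7)) ==> (2*acc + 7 <= -8 ==> (!(val + n + 5 <= -3))) must hold; in canonical form it is ((z < 9 ==> s + z > 4) || s >= 3 || acc < -6) ==> (2*acc <= -15 ==> (!(n + val <= -8))).
Before z := s: ((s < 9 ==> 2*s > 4) || s >= 3 || acc < -6) ==> (2*acc <= -15 ==> (!(n + val <= -8)))
Then branch requires ((s < 9 ==> 2*s > 4) || s >= 3 || val < -6) ==> (2*val <= -15 ==> (!(n + val <= -8))); else branch requires ((s < 9 ==> 2*s > 4) || s >= 3 || acc < -6) ==> (2*acc <= -15 ==> (!(s + val <= acc - 10))).
Before the if: ((!(3*z != -9)) ==> (((s < 9 ==> 2*s > 4) || s >= 3 || val < -6) ==> (2*val <= -15 ==> (!(n + val <= -8))))) && (3*z != -9 ==> (((s < 9 ==> 2*s > 4) || s >= 3 || acc < -6) ==> (2*acc <= -15 ==> (!(s + val <= acc - 10)))))
Before s := z + acc + 7: ((!(3*z != -9)) ==> (((acc + z < 2 ==> 2*acc + 2*z > -10) || acc + z >= -4 || val < -6) ==> (2*val <= -15 ==> (!(n + val <= -8))))) && (3*z != -9 ==> (((acc + z < 2 ==> 2*acc + 2*z > -10) || acc + z >= -4 || acc < -6) ==> (2*acc <= -15 ==> (!(val + z <= -17)))))
Answer: WP = ((!(3*z != -9)) ==> (((acc + z < 2 ==> 2*acc + 2*z > -10) || acc + z >= -4 || val < -6) ==> (2*val <= -15 ==> (!(n + val <= -8))))) && (3*z != -9 ==> (((acc + z < 2 ==> 2*acc + 2*z > -10) || acc + z >= -4 || acc < -6) ==> (2*acc <= -15 ==> (!(val + z <= -17)))))


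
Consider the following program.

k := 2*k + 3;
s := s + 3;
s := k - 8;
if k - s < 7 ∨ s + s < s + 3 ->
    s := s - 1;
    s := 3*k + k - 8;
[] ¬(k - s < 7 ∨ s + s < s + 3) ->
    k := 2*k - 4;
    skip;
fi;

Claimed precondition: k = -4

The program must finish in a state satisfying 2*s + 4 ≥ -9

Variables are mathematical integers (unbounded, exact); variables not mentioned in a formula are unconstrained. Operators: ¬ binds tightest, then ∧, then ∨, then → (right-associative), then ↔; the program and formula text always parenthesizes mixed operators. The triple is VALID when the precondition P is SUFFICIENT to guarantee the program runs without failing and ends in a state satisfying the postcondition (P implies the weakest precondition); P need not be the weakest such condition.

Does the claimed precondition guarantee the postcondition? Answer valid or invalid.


Working backward. After the program, the postcondition 2*s + 4 ≥ -9 must hold; in canonical form it is 2*s ≥ -13.
Then branch requires 8*k ≥ 3; else branch requires 2*s ≥ -13.
Before the if: ((k < s + 7 ∨ s < 3) → 8*k ≥ 3) ∧ ((¬(k < s + 7 ∨ s < 3)) → 2*s ≥ -13)
Before s := k - 8: (k < 11 → 8*k ≥ 3) ∧ ((¬(k < 11)) → 2*k ≥ 3)
Before s := s + 3: (k < 11 → 8*k ≥ 3) ∧ ((¬(k < 11)) → 2*k ≥ 3)
Before k := 2*k + 3: (2*k < 8 → 16*k ≥ -21) ∧ ((¬(2*k < 8)) → 4*k ≥ -3)
The weakest precondition is (2*k < 8 → 16*k ≥ -21) ∧ ((¬(2*k < 8)) → 4*k ≥ -3).
Check whether k = -4 implies it.
Countermodel: at the initial state k = -4, the precondition holds but the weakest precondition fails.
Answer: invalid


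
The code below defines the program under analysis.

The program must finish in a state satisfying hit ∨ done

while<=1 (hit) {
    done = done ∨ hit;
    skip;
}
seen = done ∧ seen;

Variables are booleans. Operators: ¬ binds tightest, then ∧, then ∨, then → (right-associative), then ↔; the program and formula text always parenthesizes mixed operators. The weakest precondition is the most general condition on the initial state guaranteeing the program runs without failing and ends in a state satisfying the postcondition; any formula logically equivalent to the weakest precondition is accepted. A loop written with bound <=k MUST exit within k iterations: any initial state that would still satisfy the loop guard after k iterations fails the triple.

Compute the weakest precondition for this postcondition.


Working backward. After the program, hit ∨ done must hold.
Before seen := done ∧ seen: hit ∨ done
Before the loop (bound <=1), unroll the exhaustion recursion (WP_0 = exit-now case; WP_j = one more guarded iteration, up to j = 1):
  WP_0: (¬hit) ∧ (hit ∨ done)
  WP_1: (hit → ((¬hit) ∧ (hit ∨ done))) ∧ ((¬hit) → (hit ∨ done))
So before the loop: (hit → ((¬hit) ∧ (hit ∨ done))) ∧ ((¬hit) → (hit ∨ done))
Answer: WP = (hit → ((¬hit) ∧ (hit ∨ done))) ∧ ((¬hit) → (hit ∨ done))


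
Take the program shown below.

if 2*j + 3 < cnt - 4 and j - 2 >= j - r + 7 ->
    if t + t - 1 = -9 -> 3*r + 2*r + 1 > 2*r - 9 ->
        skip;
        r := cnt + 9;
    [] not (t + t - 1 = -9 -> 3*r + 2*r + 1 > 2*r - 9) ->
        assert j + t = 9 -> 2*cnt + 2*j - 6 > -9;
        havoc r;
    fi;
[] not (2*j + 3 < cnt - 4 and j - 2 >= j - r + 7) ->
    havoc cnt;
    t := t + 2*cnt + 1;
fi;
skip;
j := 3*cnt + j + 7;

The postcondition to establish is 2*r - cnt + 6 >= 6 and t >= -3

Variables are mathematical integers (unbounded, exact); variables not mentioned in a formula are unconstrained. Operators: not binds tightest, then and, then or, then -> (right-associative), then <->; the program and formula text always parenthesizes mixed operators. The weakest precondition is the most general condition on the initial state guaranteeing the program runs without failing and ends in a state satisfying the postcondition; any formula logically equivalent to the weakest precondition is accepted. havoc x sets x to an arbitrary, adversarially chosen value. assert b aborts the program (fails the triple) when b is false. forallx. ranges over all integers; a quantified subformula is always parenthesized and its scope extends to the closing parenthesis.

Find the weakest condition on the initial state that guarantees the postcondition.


Working backward. After the program, the postcondition 2*r - cnt + 6 >= 6 and t >= -3 must hold; in canonical form it is 2*r >= cnt and t >= -3.
Before j := 3*cnt + j + 7: 2*r >= cnt and t >= -3
Before skip: 2*r >= cnt and t >= -3
Then branch requires ((2*t = -8 -> 3*r > -10) -> (cnt >= -18 and t >= -3)) and ((not (2*t = -8 -> 3*r > -10)) -> ((j + t = 9 -> 2*cnt + 2*j > -3) and (forall r_1. (2*r_1 >= cnt and t >= -3)))); else branch requires forall cnt_1. (2*r >= cnt_1 and 2*cnt_1 + t >= -4).
Before the if: ((2*j < cnt - 7 and r >= 9) -> (((2*t = -8 -> 3*r > -10) -> (cnt >= -18 and t >= -3)) and ((not (2*t = -8 -> 3*r > -10)) -> ((j + t = 9 -> 2*cnt + 2*j > -3) and (forall r_1. (2*r_1 >= cnt and t >= -3)))))) and ((not (2*j < cnt - 7 and r >= 9)) -> (forall cnt_1. (2*r >= cnt_1 and 2*cnt_1 + t >= -4)))
Answer: WP = ((2*j < cnt - 7 and r >= 9) -> (((2*t = -8 -> 3*r > -10) -> (cnt >= -18 and t >= -3)) and ((not (2*t = -8 -> 3*r > -10)) -> ((j + t = 9 -> 2*cnt + 2*j > -3) and (forall r_1. (2*r_1 >= cnt and t >= -3)))))) and ((not (2*j < cnt - 7 and r >= 9)) -> (forall cnt_1. (2*r >= cnt_1 and 2*cnt_1 + t >= -4)))


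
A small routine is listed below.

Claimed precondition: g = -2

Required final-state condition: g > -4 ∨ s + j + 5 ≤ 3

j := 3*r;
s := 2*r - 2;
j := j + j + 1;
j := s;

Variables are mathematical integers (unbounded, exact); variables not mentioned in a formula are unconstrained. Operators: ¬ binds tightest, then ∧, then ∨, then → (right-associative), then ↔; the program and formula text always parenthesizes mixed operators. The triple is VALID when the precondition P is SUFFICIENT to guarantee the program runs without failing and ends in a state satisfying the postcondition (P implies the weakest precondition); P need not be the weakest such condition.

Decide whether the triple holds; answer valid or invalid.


Working backward. After the program, the postcondition g > -4 ∨ s + j + 5 ≤ 3 must hold; in canonical form it is g > -4 ∨ j + s ≤ -2.
Before j := s: g > -4 ∨ 2*s ≤ -2
Before j := j + j + 1: g > -4 ∨ 2*s ≤ -2
Before s := 2*r - 2: g > -4 ∨ 4*r ≤ 2
Before j := 3*r: g > -4 ∨ 4*r ≤ 2
The weakest precondition is g > -4 ∨ 4*r ≤ 2.
Check whether g = -2 implies it.
Every state satisfying the precondition satisfies the weakest precondition: the implication holds.
Answer: valid


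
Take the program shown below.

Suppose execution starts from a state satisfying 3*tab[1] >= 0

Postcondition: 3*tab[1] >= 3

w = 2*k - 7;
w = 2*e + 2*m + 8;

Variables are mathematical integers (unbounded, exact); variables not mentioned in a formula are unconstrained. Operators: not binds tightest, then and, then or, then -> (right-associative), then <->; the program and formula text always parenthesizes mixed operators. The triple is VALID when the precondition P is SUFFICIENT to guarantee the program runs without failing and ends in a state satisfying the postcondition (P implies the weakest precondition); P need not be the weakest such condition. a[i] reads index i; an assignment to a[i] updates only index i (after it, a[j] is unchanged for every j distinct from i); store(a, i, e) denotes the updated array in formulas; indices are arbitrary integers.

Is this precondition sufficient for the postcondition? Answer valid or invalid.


Working backward. After the program, 3*tab[1] >= 3 must hold.
Before w := 2*e + 2*m + 8: 3*tab[1] >= 3
Before w := 2*k - 7: 3*tab[1] >= 3
The weakest precondition is 3*tab[1] >= 3.
Check whether 3*tab[1] >= 0 implies it.
Countermodel: at the initial state tab = {[1] = 0, elsewhere 0}, the precondition holds but the weakest precondition fails.
Answer: invalid


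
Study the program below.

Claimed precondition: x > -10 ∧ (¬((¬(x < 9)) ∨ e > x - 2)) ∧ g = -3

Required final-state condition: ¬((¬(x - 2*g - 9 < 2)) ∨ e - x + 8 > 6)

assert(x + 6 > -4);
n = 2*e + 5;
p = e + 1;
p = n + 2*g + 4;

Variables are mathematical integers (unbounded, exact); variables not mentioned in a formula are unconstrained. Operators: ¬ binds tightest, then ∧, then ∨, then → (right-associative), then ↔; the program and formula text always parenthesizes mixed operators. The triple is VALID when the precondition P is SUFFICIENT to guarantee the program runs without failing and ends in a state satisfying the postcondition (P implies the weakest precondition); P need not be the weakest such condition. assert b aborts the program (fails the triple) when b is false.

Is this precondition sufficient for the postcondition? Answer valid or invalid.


Working backward. After the program, the postcondition ¬((¬(x - 2*g - 9 < 2)) ∨ e - x + 8 > 6) must hold; in canonical form it is ¬((¬(x < 2*g + 11)) ∨ e > x - 2).
Before p := n + 2*g + 4: ¬((¬(x < 2*g + 11)) ∨ e > x - 2)
Before p := e + 1: ¬((¬(x < 2*g + 11)) ∨ e > x - 2)
Before n := 2*e + 5: ¬((¬(x < 2*g + 11)) ∨ e > x - 2)
Before assert x + 6 > -4: x > -10 ∧ (¬((¬(x < 2*g + 11)) ∨ e > x - 2))
The weakest precondition is x > -10 ∧ (¬((¬(x < 2*g + 11)) ∨ e > x - 2)).
Check whether x > -10 ∧ (¬((¬(x < 9)) ∨ e > x - 2)) ∧ g = -3 implies it.
Countermodel: at the initial state e = 3, g = -3, x = 5, the precondition holds but the weakest precondition fails.
Answer: invalid


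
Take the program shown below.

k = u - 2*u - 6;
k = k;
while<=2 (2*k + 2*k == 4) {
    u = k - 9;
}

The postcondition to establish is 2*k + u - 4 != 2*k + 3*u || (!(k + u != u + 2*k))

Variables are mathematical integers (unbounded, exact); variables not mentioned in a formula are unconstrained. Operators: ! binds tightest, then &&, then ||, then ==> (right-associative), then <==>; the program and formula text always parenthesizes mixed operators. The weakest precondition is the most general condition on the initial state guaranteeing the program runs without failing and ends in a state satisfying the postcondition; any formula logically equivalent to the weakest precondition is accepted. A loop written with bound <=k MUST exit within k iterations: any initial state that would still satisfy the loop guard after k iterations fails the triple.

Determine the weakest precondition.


Working backward. After the program, the postcondition 2*k + u - 4 != 2*k + 3*u || (!(k + u != u + 2*k)) must hold; in canonical form it is 2*u != -4 || (!(k != 0)).
Before the loop (bound <=2), unroll the exhaustion recursion (WP_0 = exit-now case; WP_j = one more guarded iteration, up to j = 2):
  WP_0: (!(4*k == 4)) && (2*u != -4 || (!(k != 0)))
  WP_1: (4*k == 4 ==> ((!(4*k == 4)) && (2*k != 14 || (!(k != 0))))) && ((!(4*k == 4)) ==> (2*u != -4 || (!(k != 0))))
  WP_2: (4*k == 4 ==> ((4*k == 4 ==> ((!(4*k == 4)) && (2*k != 14 || (!(k != 0))))) && ((!(4*k == 4)) ==> (2*k != 14 || (!(k != 0)))))) && ((!(4*k == 4)) ==> (2*u != -4 || (!(k != 0))))
So before the loop: (4*k == 4 ==> ((4*k == 4 ==> ((!(4*k == 4)) && (2*k != 14 || (!(k != 0))))) && ((!(4*k == 4)) ==> (2*k != 14 || (!(k != 0)))))) && ((!(4*k == 4)) ==> (2*u != -4 || (!(k != 0))))
Before k := k: (4*k == 4 ==> ((4*k == 4 ==> ((!(4*k == 4)) && (2*k != 14 || (!(k != 0))))) && ((!(4*k == 4)) ==> (2*k != 14 || (!(k != 0)))))) && ((!(4*k == 4)) ==> (2*u != -4 || (!(k != 0))))
Before k := u - 2*u - 6: (4*u == -28 ==> ((4*u == -28 ==> ((!(4*u == -28)) && (2*u != -26 || (!(u != -6))))) && ((!(4*u == -28)) ==> (2*u != -26 || (!(u != -6)))))) && ((!(4*u == -28)) ==> (2*u != -4 || (!(u != -6))))
Answer: WP = (4*u == -28 ==> ((4*u == -28 ==> ((!(4*u == -28)) && (2*u != -26 || (!(u != -6))))) && ((!(4*u == -28)) ==> (2*u != -26 || (!(u != -6)))))) && ((!(4*u == -28)) ==> (2*u != -4 || (!(u != -6))))


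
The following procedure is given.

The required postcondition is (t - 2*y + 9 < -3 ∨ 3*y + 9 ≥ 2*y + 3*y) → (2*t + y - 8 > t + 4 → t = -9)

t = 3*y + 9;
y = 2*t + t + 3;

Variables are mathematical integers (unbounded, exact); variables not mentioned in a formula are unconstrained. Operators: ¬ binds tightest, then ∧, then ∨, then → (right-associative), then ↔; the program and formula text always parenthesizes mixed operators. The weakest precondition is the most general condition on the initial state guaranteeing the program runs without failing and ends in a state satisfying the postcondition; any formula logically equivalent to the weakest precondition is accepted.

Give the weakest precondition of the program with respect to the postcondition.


Working backward. After the program, the postcondition (t - 2*y + 9 < -3 ∨ 3*y + 9 ≥ 2*y + 3*y) → (2*t + y - 8 > t + 4 → t = -9) must hold; in canonical form it is (t < 2*y - 12 ∨ 2*y ≤ 9) → (t + y > 12 → t = -9).
Before y := 2*t + t + 3: (5*t > 6 ∨ 6*t ≤ 3) → (4*t > 9 → t = -9)
Before t := 3*y + 9: (15*y > -39 ∨ 18*y ≤ -51) → (12*y > -27 → 3*y = -18)
Answer: WP = (15*y > -39 ∨ 18*y ≤ -51) → (12*y > -27 → 3*y = -18)


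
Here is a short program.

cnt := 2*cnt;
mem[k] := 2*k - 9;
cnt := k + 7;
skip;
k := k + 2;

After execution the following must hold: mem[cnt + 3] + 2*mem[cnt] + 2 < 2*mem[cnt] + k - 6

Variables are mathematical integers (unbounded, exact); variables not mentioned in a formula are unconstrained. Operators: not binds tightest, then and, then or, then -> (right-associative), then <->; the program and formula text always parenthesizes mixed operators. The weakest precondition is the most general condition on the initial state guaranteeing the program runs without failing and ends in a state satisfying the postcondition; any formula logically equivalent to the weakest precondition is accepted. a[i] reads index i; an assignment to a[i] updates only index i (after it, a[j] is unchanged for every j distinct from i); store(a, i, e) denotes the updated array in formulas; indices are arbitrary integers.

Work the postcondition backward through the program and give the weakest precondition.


Working backward. After the program, the postcondition mem[cnt + 3] + 2*mem[cnt] + 2 < 2*mem[cnt] + k - 6 must hold; in canonical form it is mem[cnt + 3] < k - 8.
Before k := k + 2: mem[cnt + 3] < k - 6
Before skip: mem[cnt + 3] < k - 6
Before cnt := k + 7: mem[k + 10] < k - 6
Before mem[k] := 2*k - 9: store(mem, k, 2*k - 9)[k + 10] < k - 6
Before cnt := 2*cnt: store(mem, k, 2*k - 9)[k + 10] < k - 6
Answer: WP = store(mem, k, 2*k - 9)[k + 10] < k - 6


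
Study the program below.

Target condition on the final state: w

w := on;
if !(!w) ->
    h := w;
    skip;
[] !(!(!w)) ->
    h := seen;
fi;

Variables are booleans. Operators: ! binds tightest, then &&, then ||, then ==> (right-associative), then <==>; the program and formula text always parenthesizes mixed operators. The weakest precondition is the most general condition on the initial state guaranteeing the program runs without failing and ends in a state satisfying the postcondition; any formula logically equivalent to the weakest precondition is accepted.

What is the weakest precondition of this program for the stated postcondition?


Working backward. After the program, w must hold.
Then branch requires w; else branch requires w.
Before the if: (!w) ==> w
Before w := on: (!on) ==> on
Answer: WP = (!on) ==> on


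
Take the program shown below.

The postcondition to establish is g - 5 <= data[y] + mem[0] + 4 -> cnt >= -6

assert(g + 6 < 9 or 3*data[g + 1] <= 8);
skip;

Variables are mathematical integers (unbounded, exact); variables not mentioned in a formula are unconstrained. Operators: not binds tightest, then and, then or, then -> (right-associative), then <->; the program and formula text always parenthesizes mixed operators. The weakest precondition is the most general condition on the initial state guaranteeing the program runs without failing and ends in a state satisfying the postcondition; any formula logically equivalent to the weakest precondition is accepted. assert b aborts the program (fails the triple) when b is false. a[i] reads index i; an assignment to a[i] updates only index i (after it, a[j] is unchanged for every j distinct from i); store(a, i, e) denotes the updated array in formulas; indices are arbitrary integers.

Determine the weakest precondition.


Working backward. After the program, the postcondition g - 5 <= data[y] + mem[0] + 4 -> cnt >= -6 must hold; in canonical form it is g <= data[y] + mem[0] + 9 -> cnt >= -6.
Before skip: g <= data[y] + mem[0] + 9 -> cnt >= -6
Before assert g + 6 < 9 or 3*data[g + 1] <= 8: (g < 3 or 3*data[g + 1] <= 8) and (g <= data[y] + mem[0] + 9 -> cnt >= -6)
Answer: WP = (g < 3 or 3*data[g + 1] <= 8) and (g <= data[y] + mem[0] + 9 -> cnt >= -6)


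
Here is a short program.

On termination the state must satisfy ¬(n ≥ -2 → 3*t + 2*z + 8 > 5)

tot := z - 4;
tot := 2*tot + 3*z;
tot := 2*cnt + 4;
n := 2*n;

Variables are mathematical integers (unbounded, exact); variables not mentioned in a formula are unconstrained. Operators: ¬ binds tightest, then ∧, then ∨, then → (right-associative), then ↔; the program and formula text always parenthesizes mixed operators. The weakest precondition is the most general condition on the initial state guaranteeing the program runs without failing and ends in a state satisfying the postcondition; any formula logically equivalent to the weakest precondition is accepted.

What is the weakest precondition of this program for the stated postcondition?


Working backward. After the program, the postcondition ¬(n ≥ -2 → 3*t + 2*z + 8 > 5) must hold; in canonical form it is ¬(n ≥ -2 → 3*t + 2*z > -3).
Before n := 2*n: ¬(2*n ≥ -2 → 3*t + 2*z > -3)
Before tot := 2*cnt + 4: ¬(2*n ≥ -2 → 3*t + 2*z > -3)
Before tot := 2*tot + 3*z: ¬(2*n ≥ -2 → 3*t + 2*z > -3)
Before tot := z - 4: ¬(2*n ≥ -2 → 3*t + 2*z > -3)
Answer: WP = ¬(2*n ≥ -2 → 3*t + 2*z > -3)
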